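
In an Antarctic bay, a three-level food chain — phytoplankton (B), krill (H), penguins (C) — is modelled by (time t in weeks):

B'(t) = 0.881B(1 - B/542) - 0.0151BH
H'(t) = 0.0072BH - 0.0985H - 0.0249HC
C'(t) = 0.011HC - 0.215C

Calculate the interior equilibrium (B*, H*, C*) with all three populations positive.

B* ≈ 360, H* ≈ 19.5, C* ≈ 100

From dC/dt = 0: 0.011H* = 0.215, so H* = 19.5.
From dB/dt = 0: 0.881(1 - B*/542) = 0.0151·19.5, giving B* = 542·(1 - 0.335) = 360.
From dH/dt = 0: 0.0072·360 - 0.0985 = 0.0249C*, so C* = 2.5/0.0249 = 100.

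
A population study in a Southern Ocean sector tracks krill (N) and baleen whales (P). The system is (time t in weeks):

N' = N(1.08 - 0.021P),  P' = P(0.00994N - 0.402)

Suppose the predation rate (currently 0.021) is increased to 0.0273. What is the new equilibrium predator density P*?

P* ≈ 39.6

At the interior fixed point, setting dN/dt = 0 with N > 0 fixes P* = (prey growth rate)/(NP coefficient) — independent of the other coefficients.
With the change, P* = 1.08/0.0273 = 39.6; it falls from 51.4.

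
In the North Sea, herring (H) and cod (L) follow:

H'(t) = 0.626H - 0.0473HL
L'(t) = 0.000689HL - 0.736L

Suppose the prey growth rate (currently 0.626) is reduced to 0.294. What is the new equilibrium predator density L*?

At the interior fixed point, setting dH/dt = 0 with H > 0 fixes L* = (prey growth rate)/(HL coefficient) — independent of the other coefficients.
With the change, L* = 0.294/0.0473 = 6.22; it falls from 13.2.

L* ≈ 6.22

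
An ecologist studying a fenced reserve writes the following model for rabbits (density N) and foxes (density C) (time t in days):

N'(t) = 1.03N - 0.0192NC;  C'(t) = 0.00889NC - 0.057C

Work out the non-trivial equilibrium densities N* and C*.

N* ≈ 6.41, C* ≈ 53.6

Set dC/dt = 0 with C > 0: 0.00889N - 0.057 = 0, so N* = 0.057/0.00889 = 6.41.
Set dN/dt = 0 with N > 0: 1.03 - 0.0192C = 0, so C* = 1.03/0.0192 = 53.6.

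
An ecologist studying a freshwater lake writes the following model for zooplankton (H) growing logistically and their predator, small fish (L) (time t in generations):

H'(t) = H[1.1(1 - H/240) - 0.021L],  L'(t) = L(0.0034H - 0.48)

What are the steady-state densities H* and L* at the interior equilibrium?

From dL/dt = 0 with L > 0: 0.0034H* = 0.48, so H* = 141.
Substitute into dH/dt = 0: 1.1(1 - 141/240) = 0.021L*.
The bracket is 0.412, giving L* = 0.453/0.021 = 21.6.

H* ≈ 141, L* ≈ 21.6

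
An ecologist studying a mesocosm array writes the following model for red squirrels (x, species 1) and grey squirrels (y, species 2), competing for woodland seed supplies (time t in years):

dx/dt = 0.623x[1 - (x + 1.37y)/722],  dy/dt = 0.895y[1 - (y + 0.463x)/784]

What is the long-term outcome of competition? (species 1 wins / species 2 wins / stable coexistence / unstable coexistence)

species 2 excludes species 1

Compare the nullcline intercepts: K1/α12 = 722/1.37 = 527 < K2 = 784; K2/α21 = 784/0.463 = 1690 > K1 = 722.
Since the inequalities point opposite ways, species 2 can invade but species 1 cannot.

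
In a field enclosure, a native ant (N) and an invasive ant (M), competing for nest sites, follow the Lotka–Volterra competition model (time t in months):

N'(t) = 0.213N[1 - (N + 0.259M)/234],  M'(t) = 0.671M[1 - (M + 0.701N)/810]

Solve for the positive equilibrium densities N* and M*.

Setting both brackets to zero gives the nullclines N + 0.259M = 234 and 0.701N + M = 810.
Substituting M = 810 - 0.701N into the first: N(1 - 0.259·0.701) = 234 - 0.259·810.
So N* = 24.2/0.818 = 29.6, and then M* = 810 - 0.701·29.6 = 789.

N* ≈ 29.6, M* ≈ 789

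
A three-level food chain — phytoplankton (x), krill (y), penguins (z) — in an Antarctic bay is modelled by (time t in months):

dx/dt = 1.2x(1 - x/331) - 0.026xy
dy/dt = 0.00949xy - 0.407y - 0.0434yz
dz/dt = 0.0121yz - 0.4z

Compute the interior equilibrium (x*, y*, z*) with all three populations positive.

From dz/dt = 0: 0.0121y* = 0.4, so y* = 33.1.
From dx/dt = 0: 1.2(1 - x*/331) = 0.026·33.1, giving x* = 331·(1 - 0.716) = 93.9.
From dy/dt = 0: 0.00949·93.9 - 0.407 = 0.0434z*, so z* = 0.484/0.0434 = 11.2.

x* ≈ 93.9, y* ≈ 33.1, z* ≈ 11.2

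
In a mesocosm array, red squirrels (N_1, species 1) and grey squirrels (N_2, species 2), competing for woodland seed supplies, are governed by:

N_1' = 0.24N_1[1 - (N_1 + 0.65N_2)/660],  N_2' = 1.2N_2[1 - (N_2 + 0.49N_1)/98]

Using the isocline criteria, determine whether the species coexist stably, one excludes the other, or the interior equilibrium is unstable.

species 1 excludes species 2

Compare the nullcline intercepts: K1/α12 = 660/0.65 = 1020 > K2 = 98; K2/α21 = 98/0.49 = 200 < K1 = 660.
Since the inequalities point opposite ways, species 1 can invade but species 2 cannot.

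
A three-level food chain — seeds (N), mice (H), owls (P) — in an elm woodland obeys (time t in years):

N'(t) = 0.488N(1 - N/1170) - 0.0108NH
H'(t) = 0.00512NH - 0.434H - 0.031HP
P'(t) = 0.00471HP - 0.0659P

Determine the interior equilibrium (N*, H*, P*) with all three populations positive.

N* ≈ 808, H* ≈ 14, P* ≈ 119

From dP/dt = 0: 0.00471H* = 0.0659, so H* = 14.
From dN/dt = 0: 0.488(1 - N*/1170) = 0.0108·14, giving N* = 1170·(1 - 0.31) = 808.
From dH/dt = 0: 0.00512·808 - 0.434 = 0.031P*, so P* = 3.7/0.031 = 119.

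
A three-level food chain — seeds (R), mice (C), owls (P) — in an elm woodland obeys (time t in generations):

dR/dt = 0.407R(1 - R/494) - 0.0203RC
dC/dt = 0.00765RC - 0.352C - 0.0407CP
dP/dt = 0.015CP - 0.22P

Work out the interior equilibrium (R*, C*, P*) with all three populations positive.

R* ≈ 133, C* ≈ 14.7, P* ≈ 16.3

From dP/dt = 0: 0.015C* = 0.22, so C* = 14.7.
From dR/dt = 0: 0.407(1 - R*/494) = 0.0203·14.7, giving R* = 494·(1 - 0.732) = 133.
From dC/dt = 0: 0.00765·133 - 0.352 = 0.0407P*, so P* = 0.663/0.0407 = 16.3.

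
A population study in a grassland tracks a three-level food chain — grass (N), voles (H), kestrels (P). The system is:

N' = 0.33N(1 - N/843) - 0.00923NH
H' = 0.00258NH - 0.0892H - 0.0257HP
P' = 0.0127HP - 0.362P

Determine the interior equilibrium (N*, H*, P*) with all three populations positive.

N* ≈ 171, H* ≈ 28.5, P* ≈ 13.7

From dP/dt = 0: 0.0127H* = 0.362, so H* = 28.5.
From dN/dt = 0: 0.33(1 - N*/843) = 0.00923·28.5, giving N* = 843·(1 - 0.797) = 171.
From dH/dt = 0: 0.00258·171 - 0.0892 = 0.0257P*, so P* = 0.352/0.0257 = 13.7.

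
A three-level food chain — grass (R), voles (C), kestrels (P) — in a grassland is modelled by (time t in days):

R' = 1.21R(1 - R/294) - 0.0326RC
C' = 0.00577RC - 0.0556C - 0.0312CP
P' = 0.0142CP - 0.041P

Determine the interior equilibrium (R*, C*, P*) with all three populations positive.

From dP/dt = 0: 0.0142C* = 0.041, so C* = 2.89.
From dR/dt = 0: 1.21(1 - R*/294) = 0.0326·2.89, giving R* = 294·(1 - 0.0778) = 271.
From dC/dt = 0: 0.00577·271 - 0.0556 = 0.0312P*, so P* = 1.51/0.0312 = 48.4.

R* ≈ 271, C* ≈ 2.89, P* ≈ 48.4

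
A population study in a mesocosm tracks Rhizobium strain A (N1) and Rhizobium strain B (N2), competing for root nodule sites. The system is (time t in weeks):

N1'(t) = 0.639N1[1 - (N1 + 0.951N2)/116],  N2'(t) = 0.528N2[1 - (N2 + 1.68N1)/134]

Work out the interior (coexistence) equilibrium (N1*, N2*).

N1* ≈ 19.1, N2* ≈ 102

Setting both brackets to zero gives the nullclines N1 + 0.951N2 = 116 and 1.68N1 + N2 = 134.
Substituting N2 = 134 - 1.68N1 into the first: N1(1 - 0.951·1.68) = 116 - 0.951·134.
So N1* = -11.4/-0.598 = 19.1, and then N2* = 134 - 1.68·19.1 = 102.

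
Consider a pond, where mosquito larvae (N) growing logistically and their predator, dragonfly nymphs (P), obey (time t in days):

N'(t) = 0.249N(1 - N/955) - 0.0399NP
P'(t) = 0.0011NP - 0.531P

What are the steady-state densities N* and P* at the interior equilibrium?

From dP/dt = 0 with P > 0: 0.0011N* = 0.531, so N* = 483.
Substitute into dN/dt = 0: 0.249(1 - 483/955) = 0.0399P*.
The bracket is 0.495, giving P* = 0.123/0.0399 = 3.09.

N* ≈ 483, P* ≈ 3.09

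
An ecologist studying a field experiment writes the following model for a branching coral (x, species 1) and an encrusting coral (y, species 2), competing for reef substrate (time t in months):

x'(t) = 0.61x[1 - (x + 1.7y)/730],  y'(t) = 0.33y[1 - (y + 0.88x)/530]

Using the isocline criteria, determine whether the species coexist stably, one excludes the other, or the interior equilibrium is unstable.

Compare the nullcline intercepts: K1/α12 = 730/1.7 = 429 < K2 = 530; K2/α21 = 530/0.88 = 602 < K1 = 730.
Since both are reversed, neither can invade when rare; the interior point is a saddle.

unstable coexistence (outcome depends on initial conditions)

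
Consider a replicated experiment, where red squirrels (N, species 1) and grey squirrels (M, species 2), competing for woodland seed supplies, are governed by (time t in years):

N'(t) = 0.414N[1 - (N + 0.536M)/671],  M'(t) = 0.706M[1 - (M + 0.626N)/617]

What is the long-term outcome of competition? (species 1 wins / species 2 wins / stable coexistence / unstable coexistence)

stable coexistence

Compare the nullcline intercepts: K1/α12 = 671/0.536 = 1250 > K2 = 617; K2/α21 = 617/0.626 = 986 > K1 = 671.
Since both inequalities hold, each species can invade when rare, so the interior equilibrium is stable.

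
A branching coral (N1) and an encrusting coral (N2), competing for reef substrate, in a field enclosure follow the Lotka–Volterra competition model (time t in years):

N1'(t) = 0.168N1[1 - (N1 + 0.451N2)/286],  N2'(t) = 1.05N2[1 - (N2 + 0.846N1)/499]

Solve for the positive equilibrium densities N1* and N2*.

Setting both brackets to zero gives the nullclines N1 + 0.451N2 = 286 and 0.846N1 + N2 = 499.
Substituting N2 = 499 - 0.846N1 into the first: N1(1 - 0.451·0.846) = 286 - 0.451·499.
So N1* = 61/0.618 = 98.6, and then N2* = 499 - 0.846·98.6 = 416.

N1* ≈ 98.6, N2* ≈ 416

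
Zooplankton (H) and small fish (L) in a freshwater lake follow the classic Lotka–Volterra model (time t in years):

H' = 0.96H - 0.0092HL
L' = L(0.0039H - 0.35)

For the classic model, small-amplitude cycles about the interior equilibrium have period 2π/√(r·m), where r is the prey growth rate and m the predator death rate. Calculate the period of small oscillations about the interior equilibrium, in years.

T ≈ 10.8 years

Here r = 0.96 and m = 0.35, so r·m = 0.336.
ω = √0.336 = 0.58 per year, hence T = 2π/ω ≈ 10.8 years.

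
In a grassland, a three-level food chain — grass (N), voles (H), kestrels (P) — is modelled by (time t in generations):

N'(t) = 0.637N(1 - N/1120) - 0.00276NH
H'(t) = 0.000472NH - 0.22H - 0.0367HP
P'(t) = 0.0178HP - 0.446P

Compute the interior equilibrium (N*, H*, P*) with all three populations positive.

From dP/dt = 0: 0.0178H* = 0.446, so H* = 25.1.
From dN/dt = 0: 0.637(1 - N*/1120) = 0.00276·25.1, giving N* = 1120·(1 - 0.109) = 998.
From dH/dt = 0: 0.000472·998 - 0.22 = 0.0367P*, so P* = 0.251/0.0367 = 6.85.

N* ≈ 998, H* ≈ 25.1, P* ≈ 6.85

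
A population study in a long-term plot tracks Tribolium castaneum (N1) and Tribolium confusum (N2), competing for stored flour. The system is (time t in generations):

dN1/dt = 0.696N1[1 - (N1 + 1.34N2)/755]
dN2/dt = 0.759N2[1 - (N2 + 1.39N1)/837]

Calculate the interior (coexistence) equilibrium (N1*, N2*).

Setting both brackets to zero gives the nullclines N1 + 1.34N2 = 755 and 1.39N1 + N2 = 837.
Substituting N2 = 837 - 1.39N1 into the first: N1(1 - 1.34·1.39) = 755 - 1.34·837.
So N1* = -367/-0.863 = 425, and then N2* = 837 - 1.39·425 = 246.

N1* ≈ 425, N2* ≈ 246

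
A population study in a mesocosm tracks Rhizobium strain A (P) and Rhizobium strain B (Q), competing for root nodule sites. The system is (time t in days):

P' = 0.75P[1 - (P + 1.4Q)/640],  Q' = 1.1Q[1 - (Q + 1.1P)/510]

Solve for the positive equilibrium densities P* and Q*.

P* ≈ 137, Q* ≈ 359

Setting both brackets to zero gives the nullclines P + 1.4Q = 640 and 1.1P + Q = 510.
Substituting Q = 510 - 1.1P into the first: P(1 - 1.4·1.1) = 640 - 1.4·510.
So P* = -74/-0.54 = 137, and then Q* = 510 - 1.1·137 = 359.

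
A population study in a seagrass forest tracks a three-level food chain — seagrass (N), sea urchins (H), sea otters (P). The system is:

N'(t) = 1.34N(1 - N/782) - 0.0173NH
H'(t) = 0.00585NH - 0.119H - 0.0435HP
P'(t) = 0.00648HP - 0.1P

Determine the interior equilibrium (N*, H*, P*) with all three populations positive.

From dP/dt = 0: 0.00648H* = 0.1, so H* = 15.4.
From dN/dt = 0: 1.34(1 - N*/782) = 0.0173·15.4, giving N* = 782·(1 - 0.199) = 626.
From dH/dt = 0: 0.00585·626 - 0.119 = 0.0435P*, so P* = 3.54/0.0435 = 81.5.

N* ≈ 626, H* ≈ 15.4, P* ≈ 81.5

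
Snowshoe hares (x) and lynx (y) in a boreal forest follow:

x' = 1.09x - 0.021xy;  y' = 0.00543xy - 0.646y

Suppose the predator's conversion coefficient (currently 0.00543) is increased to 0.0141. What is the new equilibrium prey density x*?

At the interior fixed point, setting dy/dt = 0 with y > 0 fixes x* = (predator death rate)/(xy coefficient) — independent of the other coefficients.
With the change, x* = 0.646/0.0141 = 45.8; it falls from 119.

x* ≈ 45.8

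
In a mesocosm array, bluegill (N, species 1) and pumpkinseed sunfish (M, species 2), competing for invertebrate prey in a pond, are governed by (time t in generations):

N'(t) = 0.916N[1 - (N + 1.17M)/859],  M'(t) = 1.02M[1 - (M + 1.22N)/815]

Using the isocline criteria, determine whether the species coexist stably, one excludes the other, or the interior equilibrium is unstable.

unstable coexistence (outcome depends on initial conditions)

Compare the nullcline intercepts: K1/α12 = 859/1.17 = 734 < K2 = 815; K2/α21 = 815/1.22 = 668 < K1 = 859.
Since both are reversed, neither can invade when rare; the interior point is a saddle.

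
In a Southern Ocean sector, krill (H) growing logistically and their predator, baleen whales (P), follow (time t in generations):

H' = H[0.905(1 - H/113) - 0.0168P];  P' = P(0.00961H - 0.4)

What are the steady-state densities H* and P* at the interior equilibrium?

H* ≈ 41.6, P* ≈ 34

From dP/dt = 0 with P > 0: 0.00961H* = 0.4, so H* = 41.6.
Substitute into dH/dt = 0: 0.905(1 - 41.6/113) = 0.0168P*.
The bracket is 0.632, giving P* = 0.572/0.0168 = 34.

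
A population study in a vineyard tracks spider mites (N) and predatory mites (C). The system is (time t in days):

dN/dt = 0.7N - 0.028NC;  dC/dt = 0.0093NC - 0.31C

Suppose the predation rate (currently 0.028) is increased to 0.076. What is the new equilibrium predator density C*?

C* ≈ 9.21

At the interior fixed point, setting dN/dt = 0 with N > 0 fixes C* = (prey growth rate)/(NC coefficient) — independent of the other coefficients.
With the change, C* = 0.7/0.076 = 9.21; it falls from 25.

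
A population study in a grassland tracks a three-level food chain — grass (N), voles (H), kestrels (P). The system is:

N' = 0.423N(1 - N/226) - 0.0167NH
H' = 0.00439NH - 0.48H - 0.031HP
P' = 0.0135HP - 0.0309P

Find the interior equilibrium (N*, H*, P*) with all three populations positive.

From dP/dt = 0: 0.0135H* = 0.0309, so H* = 2.29.
From dN/dt = 0: 0.423(1 - N*/226) = 0.0167·2.29, giving N* = 226·(1 - 0.0904) = 206.
From dH/dt = 0: 0.00439·206 - 0.48 = 0.031P*, so P* = 0.422/0.031 = 13.6.

N* ≈ 206, H* ≈ 2.29, P* ≈ 13.6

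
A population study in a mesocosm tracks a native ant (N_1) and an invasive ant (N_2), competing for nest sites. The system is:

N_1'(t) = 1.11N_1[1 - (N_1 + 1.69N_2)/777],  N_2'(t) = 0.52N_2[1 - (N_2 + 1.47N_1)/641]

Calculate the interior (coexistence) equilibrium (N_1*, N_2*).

Setting both brackets to zero gives the nullclines N_1 + 1.69N_2 = 777 and 1.47N_1 + N_2 = 641.
Substituting N_2 = 641 - 1.47N_1 into the first: N_1(1 - 1.69·1.47) = 777 - 1.69·641.
So N_1* = -306/-1.48 = 206, and then N_2* = 641 - 1.47·206 = 338.

N_1* ≈ 206, N_2* ≈ 338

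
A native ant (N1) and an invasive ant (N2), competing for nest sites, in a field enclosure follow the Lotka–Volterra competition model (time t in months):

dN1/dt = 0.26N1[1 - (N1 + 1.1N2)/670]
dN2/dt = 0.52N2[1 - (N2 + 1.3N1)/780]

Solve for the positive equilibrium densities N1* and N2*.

Setting both brackets to zero gives the nullclines N1 + 1.1N2 = 670 and 1.3N1 + N2 = 780.
Substituting N2 = 780 - 1.3N1 into the first: N1(1 - 1.1·1.3) = 670 - 1.1·780.
So N1* = -188/-0.43 = 437, and then N2* = 780 - 1.3·437 = 212.

N1* ≈ 437, N2* ≈ 212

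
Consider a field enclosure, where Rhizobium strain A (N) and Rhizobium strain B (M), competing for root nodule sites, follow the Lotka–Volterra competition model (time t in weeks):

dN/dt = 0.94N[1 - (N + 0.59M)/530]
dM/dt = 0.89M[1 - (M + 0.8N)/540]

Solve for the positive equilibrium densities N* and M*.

N* ≈ 400, M* ≈ 220

Setting both brackets to zero gives the nullclines N + 0.59M = 530 and 0.8N + M = 540.
Substituting M = 540 - 0.8N into the first: N(1 - 0.59·0.8) = 530 - 0.59·540.
So N* = 211/0.528 = 400, and then M* = 540 - 0.8·400 = 220.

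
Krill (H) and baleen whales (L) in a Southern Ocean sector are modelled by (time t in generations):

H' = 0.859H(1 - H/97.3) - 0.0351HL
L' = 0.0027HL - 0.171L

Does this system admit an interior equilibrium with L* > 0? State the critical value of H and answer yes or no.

Threshold H = 63.3; K > 63.3, so yes, the predator persists.

The predator equation gives dL/dt > 0 only when H > 0.171/0.0027 = 63.3.
Without the predator, H → K = 97.3. Since 97.3 > 63.3, the predator can invade and persist.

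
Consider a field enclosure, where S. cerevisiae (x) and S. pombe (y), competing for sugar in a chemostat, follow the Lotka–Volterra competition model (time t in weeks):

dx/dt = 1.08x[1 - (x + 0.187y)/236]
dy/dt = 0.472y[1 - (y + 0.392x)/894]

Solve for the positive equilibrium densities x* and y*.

x* ≈ 74.3, y* ≈ 865

Setting both brackets to zero gives the nullclines x + 0.187y = 236 and 0.392x + y = 894.
Substituting y = 894 - 0.392x into the first: x(1 - 0.187·0.392) = 236 - 0.187·894.
So x* = 68.8/0.927 = 74.3, and then y* = 894 - 0.392·74.3 = 865.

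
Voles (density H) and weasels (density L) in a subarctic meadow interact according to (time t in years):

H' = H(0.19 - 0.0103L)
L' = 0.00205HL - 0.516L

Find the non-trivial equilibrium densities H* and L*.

Set dL/dt = 0 with L > 0: 0.00205H - 0.516 = 0, so H* = 0.516/0.00205 = 252.
Set dH/dt = 0 with H > 0: 0.19 - 0.0103L = 0, so L* = 0.19/0.0103 = 18.4.

H* ≈ 252, L* ≈ 18.4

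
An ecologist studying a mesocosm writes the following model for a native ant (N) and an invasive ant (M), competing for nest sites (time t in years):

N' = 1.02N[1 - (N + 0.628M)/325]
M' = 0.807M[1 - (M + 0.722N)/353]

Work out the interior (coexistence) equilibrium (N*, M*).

N* ≈ 189, M* ≈ 217

Setting both brackets to zero gives the nullclines N + 0.628M = 325 and 0.722N + M = 353.
Substituting M = 353 - 0.722N into the first: N(1 - 0.628·0.722) = 325 - 0.628·353.
So N* = 103/0.547 = 189, and then M* = 353 - 0.722·189 = 217.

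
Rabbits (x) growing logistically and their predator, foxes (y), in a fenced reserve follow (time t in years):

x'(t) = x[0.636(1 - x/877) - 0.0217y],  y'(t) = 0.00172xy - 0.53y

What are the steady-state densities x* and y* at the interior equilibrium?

From dy/dt = 0 with y > 0: 0.00172x* = 0.53, so x* = 308.
Substitute into dx/dt = 0: 0.636(1 - 308/877) = 0.0217y*.
The bracket is 0.649, giving y* = 0.413/0.0217 = 19.

x* ≈ 308, y* ≈ 19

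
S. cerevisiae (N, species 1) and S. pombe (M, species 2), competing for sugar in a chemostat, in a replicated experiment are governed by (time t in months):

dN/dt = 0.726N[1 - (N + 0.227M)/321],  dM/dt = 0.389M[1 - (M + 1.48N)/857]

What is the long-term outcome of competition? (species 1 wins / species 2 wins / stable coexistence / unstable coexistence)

stable coexistence

Compare the nullcline intercepts: K1/α12 = 321/0.227 = 1410 > K2 = 857; K2/α21 = 857/1.48 = 579 > K1 = 321.
Since both inequalities hold, each species can invade when rare, so the interior equilibrium is stable.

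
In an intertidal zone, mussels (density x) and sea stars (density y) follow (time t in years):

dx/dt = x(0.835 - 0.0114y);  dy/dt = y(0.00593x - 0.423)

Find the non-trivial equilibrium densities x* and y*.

x* ≈ 71.3, y* ≈ 73.2

Set dy/dt = 0 with y > 0: 0.00593x - 0.423 = 0, so x* = 0.423/0.00593 = 71.3.
Set dx/dt = 0 with x > 0: 0.835 - 0.0114y = 0, so y* = 0.835/0.0114 = 73.2.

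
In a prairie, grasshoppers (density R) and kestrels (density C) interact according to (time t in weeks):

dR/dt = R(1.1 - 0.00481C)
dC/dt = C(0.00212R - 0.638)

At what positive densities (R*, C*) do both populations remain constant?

R* ≈ 301, C* ≈ 229

Set dC/dt = 0 with C > 0: 0.00212R - 0.638 = 0, so R* = 0.638/0.00212 = 301.
Set dR/dt = 0 with R > 0: 1.1 - 0.00481C = 0, so C* = 1.1/0.00481 = 229.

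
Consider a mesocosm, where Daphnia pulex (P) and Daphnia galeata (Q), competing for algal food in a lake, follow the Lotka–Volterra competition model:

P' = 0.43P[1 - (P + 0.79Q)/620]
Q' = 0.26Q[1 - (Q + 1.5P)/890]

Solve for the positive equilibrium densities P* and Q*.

P* ≈ 449, Q* ≈ 216

Setting both brackets to zero gives the nullclines P + 0.79Q = 620 and 1.5P + Q = 890.
Substituting Q = 890 - 1.5P into the first: P(1 - 0.79·1.5) = 620 - 0.79·890.
So P* = -83.1/-0.185 = 449, and then Q* = 890 - 1.5·449 = 216.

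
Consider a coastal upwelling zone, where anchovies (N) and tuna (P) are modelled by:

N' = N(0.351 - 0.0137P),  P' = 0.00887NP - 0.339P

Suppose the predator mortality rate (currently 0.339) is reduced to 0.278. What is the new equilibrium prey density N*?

At the interior fixed point, setting dP/dt = 0 with P > 0 fixes N* = (predator death rate)/(NP coefficient) — independent of the other coefficients.
With the change, N* = 0.278/0.00887 = 31.3; it falls from 38.2.

N* ≈ 31.3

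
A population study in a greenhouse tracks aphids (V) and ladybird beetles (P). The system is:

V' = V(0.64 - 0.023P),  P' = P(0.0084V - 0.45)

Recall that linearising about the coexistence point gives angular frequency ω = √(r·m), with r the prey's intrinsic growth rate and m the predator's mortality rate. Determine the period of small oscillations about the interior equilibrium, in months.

T ≈ 11.7 months

Here r = 0.64 and m = 0.45, so r·m = 0.288.
ω = √0.288 = 0.537 per month, hence T = 2π/ω ≈ 11.7 months.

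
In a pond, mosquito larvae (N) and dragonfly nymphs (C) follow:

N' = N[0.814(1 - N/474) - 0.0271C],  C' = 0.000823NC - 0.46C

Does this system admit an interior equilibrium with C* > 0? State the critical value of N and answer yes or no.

The predator equation gives dC/dt > 0 only when N > 0.46/0.000823 = 559.
Without the predator, N → K = 474. Since 474 < 559, the predator cannot invade.

Threshold N = 559; K < 559, so no, the predator goes extinct.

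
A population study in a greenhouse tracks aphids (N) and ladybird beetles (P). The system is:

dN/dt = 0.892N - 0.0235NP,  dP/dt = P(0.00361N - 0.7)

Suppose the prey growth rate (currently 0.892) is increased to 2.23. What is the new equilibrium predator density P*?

P* ≈ 94.9

At the interior fixed point, setting dN/dt = 0 with N > 0 fixes P* = (prey growth rate)/(NP coefficient) — independent of the other coefficients.
With the change, P* = 2.23/0.0235 = 94.9; it rises from 38.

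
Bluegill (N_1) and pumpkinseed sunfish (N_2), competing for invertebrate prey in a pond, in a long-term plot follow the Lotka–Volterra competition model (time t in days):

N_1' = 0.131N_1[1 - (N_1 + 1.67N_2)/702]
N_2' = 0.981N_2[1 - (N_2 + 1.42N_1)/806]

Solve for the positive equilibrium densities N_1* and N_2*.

Setting both brackets to zero gives the nullclines N_1 + 1.67N_2 = 702 and 1.42N_1 + N_2 = 806.
Substituting N_2 = 806 - 1.42N_1 into the first: N_1(1 - 1.67·1.42) = 702 - 1.67·806.
So N_1* = -644/-1.37 = 470, and then N_2* = 806 - 1.42·470 = 139.

N_1* ≈ 470, N_2* ≈ 139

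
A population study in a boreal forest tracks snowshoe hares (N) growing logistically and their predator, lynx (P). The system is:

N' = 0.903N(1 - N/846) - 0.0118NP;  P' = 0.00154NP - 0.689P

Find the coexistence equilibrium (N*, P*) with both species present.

N* ≈ 447, P* ≈ 36.1

From dP/dt = 0 with P > 0: 0.00154N* = 0.689, so N* = 447.
Substitute into dN/dt = 0: 0.903(1 - 447/846) = 0.0118P*.
The bracket is 0.471, giving P* = 0.425/0.0118 = 36.1.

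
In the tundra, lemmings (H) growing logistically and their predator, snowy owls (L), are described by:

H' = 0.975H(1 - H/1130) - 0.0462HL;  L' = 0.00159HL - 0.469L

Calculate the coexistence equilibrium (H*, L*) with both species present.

H* ≈ 295, L* ≈ 15.6

From dL/dt = 0 with L > 0: 0.00159H* = 0.469, so H* = 295.
Substitute into dH/dt = 0: 0.975(1 - 295/1130) = 0.0462L*.
The bracket is 0.739, giving L* = 0.72/0.0462 = 15.6.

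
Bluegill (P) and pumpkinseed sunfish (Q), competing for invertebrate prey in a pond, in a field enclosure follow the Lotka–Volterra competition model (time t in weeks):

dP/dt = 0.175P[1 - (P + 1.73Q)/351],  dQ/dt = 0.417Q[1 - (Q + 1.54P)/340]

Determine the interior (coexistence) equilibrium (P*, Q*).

Setting both brackets to zero gives the nullclines P + 1.73Q = 351 and 1.54P + Q = 340.
Substituting Q = 340 - 1.54P into the first: P(1 - 1.73·1.54) = 351 - 1.73·340.
So P* = -237/-1.66 = 143, and then Q* = 340 - 1.54·143 = 121.

P* ≈ 143, Q* ≈ 121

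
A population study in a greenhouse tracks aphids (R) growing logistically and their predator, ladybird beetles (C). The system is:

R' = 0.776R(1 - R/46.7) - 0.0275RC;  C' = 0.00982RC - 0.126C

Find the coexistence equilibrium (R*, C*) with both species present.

From dC/dt = 0 with C > 0: 0.00982R* = 0.126, so R* = 12.8.
Substitute into dR/dt = 0: 0.776(1 - 12.8/46.7) = 0.0275C*.
The bracket is 0.725, giving C* = 0.563/0.0275 = 20.5.

R* ≈ 12.8, C* ≈ 20.5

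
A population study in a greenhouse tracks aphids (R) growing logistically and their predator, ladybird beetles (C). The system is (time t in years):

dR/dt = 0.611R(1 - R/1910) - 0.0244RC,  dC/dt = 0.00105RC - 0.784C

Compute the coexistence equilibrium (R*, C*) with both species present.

R* ≈ 747, C* ≈ 15.3

From dC/dt = 0 with C > 0: 0.00105R* = 0.784, so R* = 747.
Substitute into dR/dt = 0: 0.611(1 - 747/1910) = 0.0244C*.
The bracket is 0.609, giving C* = 0.372/0.0244 = 15.3.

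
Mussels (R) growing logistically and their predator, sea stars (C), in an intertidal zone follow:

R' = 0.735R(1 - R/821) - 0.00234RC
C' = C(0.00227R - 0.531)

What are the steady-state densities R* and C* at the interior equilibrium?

R* ≈ 234, C* ≈ 225

From dC/dt = 0 with C > 0: 0.00227R* = 0.531, so R* = 234.
Substitute into dR/dt = 0: 0.735(1 - 234/821) = 0.00234C*.
The bracket is 0.715, giving C* = 0.526/0.00234 = 225.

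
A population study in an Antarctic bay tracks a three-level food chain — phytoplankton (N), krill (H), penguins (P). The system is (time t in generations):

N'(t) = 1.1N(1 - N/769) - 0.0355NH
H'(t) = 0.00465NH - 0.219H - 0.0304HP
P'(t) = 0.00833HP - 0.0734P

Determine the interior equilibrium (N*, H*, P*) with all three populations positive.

N* ≈ 550, H* ≈ 8.81, P* ≈ 77

From dP/dt = 0: 0.00833H* = 0.0734, so H* = 8.81.
From dN/dt = 0: 1.1(1 - N*/769) = 0.0355·8.81, giving N* = 769·(1 - 0.284) = 550.
From dH/dt = 0: 0.00465·550 - 0.219 = 0.0304P*, so P* = 2.34/0.0304 = 77.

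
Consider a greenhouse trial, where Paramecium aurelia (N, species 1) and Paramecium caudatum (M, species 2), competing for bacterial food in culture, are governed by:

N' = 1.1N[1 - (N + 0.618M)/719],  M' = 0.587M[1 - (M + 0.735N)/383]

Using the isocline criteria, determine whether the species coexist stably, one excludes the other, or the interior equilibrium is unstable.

Compare the nullcline intercepts: K1/α12 = 719/0.618 = 1160 > K2 = 383; K2/α21 = 383/0.735 = 521 < K1 = 719.
Since the inequalities point opposite ways, species 1 can invade but species 2 cannot.

species 1 excludes species 2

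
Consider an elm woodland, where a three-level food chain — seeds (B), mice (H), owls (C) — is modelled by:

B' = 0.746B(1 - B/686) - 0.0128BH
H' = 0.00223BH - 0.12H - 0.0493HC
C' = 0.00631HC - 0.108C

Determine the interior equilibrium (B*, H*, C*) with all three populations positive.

B* ≈ 485, H* ≈ 17.1, C* ≈ 19.5

From dC/dt = 0: 0.00631H* = 0.108, so H* = 17.1.
From dB/dt = 0: 0.746(1 - B*/686) = 0.0128·17.1, giving B* = 686·(1 - 0.294) = 485.
From dH/dt = 0: 0.00223·485 - 0.12 = 0.0493C*, so C* = 0.961/0.0493 = 19.5.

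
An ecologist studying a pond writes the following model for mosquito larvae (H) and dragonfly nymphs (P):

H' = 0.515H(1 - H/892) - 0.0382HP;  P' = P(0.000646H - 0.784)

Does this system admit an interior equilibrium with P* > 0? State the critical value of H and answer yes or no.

The predator equation gives dP/dt > 0 only when H > 0.784/0.000646 = 1210.
Without the predator, H → K = 892. Since 892 < 1210, the predator cannot invade.

Threshold H = 1210; K < 1210, so no, the predator goes extinct.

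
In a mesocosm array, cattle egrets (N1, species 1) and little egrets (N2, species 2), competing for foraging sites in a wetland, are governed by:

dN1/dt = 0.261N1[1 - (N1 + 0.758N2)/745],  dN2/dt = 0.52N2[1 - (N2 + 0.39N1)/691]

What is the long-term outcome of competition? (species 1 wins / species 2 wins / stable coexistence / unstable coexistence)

Compare the nullcline intercepts: K1/α12 = 745/0.758 = 983 > K2 = 691; K2/α21 = 691/0.39 = 1770 > K1 = 745.
Since both inequalities hold, each species can invade when rare, so the interior equilibrium is stable.

stable coexistence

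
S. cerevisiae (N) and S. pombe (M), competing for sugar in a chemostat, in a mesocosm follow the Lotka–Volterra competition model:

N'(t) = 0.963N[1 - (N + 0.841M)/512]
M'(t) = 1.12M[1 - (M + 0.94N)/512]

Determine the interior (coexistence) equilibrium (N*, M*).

N* ≈ 389, M* ≈ 147

Setting both brackets to zero gives the nullclines N + 0.841M = 512 and 0.94N + M = 512.
Substituting M = 512 - 0.94N into the first: N(1 - 0.841·0.94) = 512 - 0.841·512.
So N* = 81.4/0.209 = 389, and then M* = 512 - 0.94·389 = 147.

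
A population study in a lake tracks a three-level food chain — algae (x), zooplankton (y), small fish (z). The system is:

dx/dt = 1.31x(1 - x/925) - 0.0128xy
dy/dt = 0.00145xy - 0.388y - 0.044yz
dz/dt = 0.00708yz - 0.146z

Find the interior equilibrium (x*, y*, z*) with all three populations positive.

x* ≈ 739, y* ≈ 20.6, z* ≈ 15.5

From dz/dt = 0: 0.00708y* = 0.146, so y* = 20.6.
From dx/dt = 0: 1.31(1 - x*/925) = 0.0128·20.6, giving x* = 925·(1 - 0.201) = 739.
From dy/dt = 0: 0.00145·739 - 0.388 = 0.044z*, so z* = 0.683/0.044 = 15.5.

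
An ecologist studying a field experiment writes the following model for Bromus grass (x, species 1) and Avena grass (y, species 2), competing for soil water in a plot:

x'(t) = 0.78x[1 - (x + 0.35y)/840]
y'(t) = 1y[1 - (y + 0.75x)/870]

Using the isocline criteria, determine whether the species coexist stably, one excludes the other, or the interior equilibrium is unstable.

stable coexistence

Compare the nullcline intercepts: K1/α12 = 840/0.35 = 2400 > K2 = 870; K2/α21 = 870/0.75 = 1160 > K1 = 840.
Since both inequalities hold, each species can invade when rare, so the interior equilibrium is stable.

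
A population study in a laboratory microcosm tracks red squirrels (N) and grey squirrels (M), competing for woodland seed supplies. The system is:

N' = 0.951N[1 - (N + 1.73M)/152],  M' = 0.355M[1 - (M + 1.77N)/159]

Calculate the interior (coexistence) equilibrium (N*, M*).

N* ≈ 59.7, M* ≈ 53.4

Setting both brackets to zero gives the nullclines N + 1.73M = 152 and 1.77N + M = 159.
Substituting M = 159 - 1.77N into the first: N(1 - 1.73·1.77) = 152 - 1.73·159.
So N* = -123/-2.06 = 59.7, and then M* = 159 - 1.77·59.7 = 53.4.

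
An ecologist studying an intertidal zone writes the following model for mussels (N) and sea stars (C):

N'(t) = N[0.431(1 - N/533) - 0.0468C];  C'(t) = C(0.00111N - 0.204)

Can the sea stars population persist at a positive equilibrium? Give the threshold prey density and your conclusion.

Threshold N = 184; K > 184, so yes, the predator persists.

The predator equation gives dC/dt > 0 only when N > 0.204/0.00111 = 184.
Without the predator, N → K = 533. Since 533 > 184, the predator can invade and persist.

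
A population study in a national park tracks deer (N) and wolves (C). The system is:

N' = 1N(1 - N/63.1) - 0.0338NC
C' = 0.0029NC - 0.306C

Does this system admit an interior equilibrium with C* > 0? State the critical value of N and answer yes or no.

Threshold N = 106; K < 106, so no, the predator goes extinct.

The predator equation gives dC/dt > 0 only when N > 0.306/0.0029 = 106.
Without the predator, N → K = 63.1. Since 63.1 < 106, the predator cannot invade.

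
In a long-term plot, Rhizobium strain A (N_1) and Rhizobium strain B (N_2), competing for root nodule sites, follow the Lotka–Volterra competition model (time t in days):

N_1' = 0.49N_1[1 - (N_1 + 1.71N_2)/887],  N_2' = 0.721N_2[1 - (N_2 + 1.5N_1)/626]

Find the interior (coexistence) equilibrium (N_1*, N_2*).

N_1* ≈ 117, N_2* ≈ 450

Setting both brackets to zero gives the nullclines N_1 + 1.71N_2 = 887 and 1.5N_1 + N_2 = 626.
Substituting N_2 = 626 - 1.5N_1 into the first: N_1(1 - 1.71·1.5) = 887 - 1.71·626.
So N_1* = -183/-1.56 = 117, and then N_2* = 626 - 1.5·117 = 450.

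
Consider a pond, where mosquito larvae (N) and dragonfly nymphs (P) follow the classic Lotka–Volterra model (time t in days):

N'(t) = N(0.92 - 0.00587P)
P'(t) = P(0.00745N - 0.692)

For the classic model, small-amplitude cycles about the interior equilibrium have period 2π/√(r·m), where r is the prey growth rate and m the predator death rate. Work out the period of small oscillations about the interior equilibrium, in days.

Here r = 0.92 and m = 0.692, so r·m = 0.637.
ω = √0.637 = 0.798 per day, hence T = 2π/ω ≈ 7.87 days.

T ≈ 7.87 days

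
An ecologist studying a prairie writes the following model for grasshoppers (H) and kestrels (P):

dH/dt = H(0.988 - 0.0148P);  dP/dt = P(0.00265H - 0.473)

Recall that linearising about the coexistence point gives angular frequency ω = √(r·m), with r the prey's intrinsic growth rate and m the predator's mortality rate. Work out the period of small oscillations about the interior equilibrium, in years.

Here r = 0.988 and m = 0.473, so r·m = 0.467.
ω = √0.467 = 0.684 per year, hence T = 2π/ω ≈ 9.19 years.

T ≈ 9.19 years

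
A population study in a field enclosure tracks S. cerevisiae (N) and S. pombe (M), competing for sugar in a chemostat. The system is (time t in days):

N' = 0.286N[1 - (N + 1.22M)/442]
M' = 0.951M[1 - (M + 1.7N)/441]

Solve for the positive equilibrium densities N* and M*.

N* ≈ 89.4, M* ≈ 289

Setting both brackets to zero gives the nullclines N + 1.22M = 442 and 1.7N + M = 441.
Substituting M = 441 - 1.7N into the first: N(1 - 1.22·1.7) = 442 - 1.22·441.
So N* = -96/-1.07 = 89.4, and then M* = 441 - 1.7·89.4 = 289.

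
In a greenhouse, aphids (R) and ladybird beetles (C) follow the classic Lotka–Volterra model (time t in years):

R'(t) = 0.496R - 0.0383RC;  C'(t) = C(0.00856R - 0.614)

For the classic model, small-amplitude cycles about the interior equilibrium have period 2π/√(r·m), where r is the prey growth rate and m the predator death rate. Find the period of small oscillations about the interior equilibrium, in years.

Here r = 0.496 and m = 0.614, so r·m = 0.305.
ω = √0.305 = 0.552 per year, hence T = 2π/ω ≈ 11.4 years.

T ≈ 11.4 years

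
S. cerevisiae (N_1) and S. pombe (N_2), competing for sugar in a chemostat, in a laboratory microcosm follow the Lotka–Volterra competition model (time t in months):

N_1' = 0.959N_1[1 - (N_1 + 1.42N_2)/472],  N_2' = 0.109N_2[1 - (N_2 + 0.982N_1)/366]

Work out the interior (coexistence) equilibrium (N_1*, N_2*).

Setting both brackets to zero gives the nullclines N_1 + 1.42N_2 = 472 and 0.982N_1 + N_2 = 366.
Substituting N_2 = 366 - 0.982N_1 into the first: N_1(1 - 1.42·0.982) = 472 - 1.42·366.
So N_1* = -47.7/-0.394 = 121, and then N_2* = 366 - 0.982·121 = 247.

N_1* ≈ 121, N_2* ≈ 247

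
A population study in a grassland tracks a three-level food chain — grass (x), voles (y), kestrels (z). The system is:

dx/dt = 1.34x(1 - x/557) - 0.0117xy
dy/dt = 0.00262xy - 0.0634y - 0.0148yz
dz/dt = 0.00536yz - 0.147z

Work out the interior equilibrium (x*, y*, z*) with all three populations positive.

From dz/dt = 0: 0.00536y* = 0.147, so y* = 27.4.
From dx/dt = 0: 1.34(1 - x*/557) = 0.0117·27.4, giving x* = 557·(1 - 0.239) = 424.
From dy/dt = 0: 0.00262·424 - 0.0634 = 0.0148z*, so z* = 1.05/0.0148 = 70.7.

x* ≈ 424, y* ≈ 27.4, z* ≈ 70.7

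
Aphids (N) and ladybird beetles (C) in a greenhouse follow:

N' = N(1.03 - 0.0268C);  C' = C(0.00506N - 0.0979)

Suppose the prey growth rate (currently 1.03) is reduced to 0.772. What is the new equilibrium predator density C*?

C* ≈ 28.8

At the interior fixed point, setting dN/dt = 0 with N > 0 fixes C* = (prey growth rate)/(NC coefficient) — independent of the other coefficients.
With the change, C* = 0.772/0.0268 = 28.8; it falls from 38.4.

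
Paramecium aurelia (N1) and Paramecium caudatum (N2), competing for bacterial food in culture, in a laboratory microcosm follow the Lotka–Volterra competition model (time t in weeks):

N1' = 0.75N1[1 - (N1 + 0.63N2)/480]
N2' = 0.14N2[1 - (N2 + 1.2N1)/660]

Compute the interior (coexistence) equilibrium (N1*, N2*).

Setting both brackets to zero gives the nullclines N1 + 0.63N2 = 480 and 1.2N1 + N2 = 660.
Substituting N2 = 660 - 1.2N1 into the first: N1(1 - 0.63·1.2) = 480 - 0.63·660.
So N1* = 64.2/0.244 = 263, and then N2* = 660 - 1.2·263 = 344.

N1* ≈ 263, N2* ≈ 344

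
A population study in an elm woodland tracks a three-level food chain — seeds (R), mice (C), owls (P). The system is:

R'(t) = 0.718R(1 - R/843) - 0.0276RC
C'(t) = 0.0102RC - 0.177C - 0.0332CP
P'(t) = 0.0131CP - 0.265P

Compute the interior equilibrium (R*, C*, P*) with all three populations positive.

R* ≈ 187, C* ≈ 20.2, P* ≈ 52.3

From dP/dt = 0: 0.0131C* = 0.265, so C* = 20.2.
From dR/dt = 0: 0.718(1 - R*/843) = 0.0276·20.2, giving R* = 843·(1 - 0.778) = 187.
From dC/dt = 0: 0.0102·187 - 0.177 = 0.0332P*, so P* = 1.74/0.0332 = 52.3.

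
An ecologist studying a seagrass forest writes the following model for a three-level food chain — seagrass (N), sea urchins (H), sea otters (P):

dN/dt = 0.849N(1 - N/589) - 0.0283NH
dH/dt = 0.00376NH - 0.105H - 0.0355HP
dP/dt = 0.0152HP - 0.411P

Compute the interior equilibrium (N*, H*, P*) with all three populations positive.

N* ≈ 58.1, H* ≈ 27, P* ≈ 3.2

From dP/dt = 0: 0.0152H* = 0.411, so H* = 27.
From dN/dt = 0: 0.849(1 - N*/589) = 0.0283·27, giving N* = 589·(1 - 0.901) = 58.1.
From dH/dt = 0: 0.00376·58.1 - 0.105 = 0.0355P*, so P* = 0.114/0.0355 = 3.2.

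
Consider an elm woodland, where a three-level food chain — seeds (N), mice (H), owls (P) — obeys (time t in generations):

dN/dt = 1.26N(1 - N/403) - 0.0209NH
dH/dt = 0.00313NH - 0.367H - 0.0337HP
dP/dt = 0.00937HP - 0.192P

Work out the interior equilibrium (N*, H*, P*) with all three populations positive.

From dP/dt = 0: 0.00937H* = 0.192, so H* = 20.5.
From dN/dt = 0: 1.26(1 - N*/403) = 0.0209·20.5, giving N* = 403·(1 - 0.34) = 266.
From dH/dt = 0: 0.00313·266 - 0.367 = 0.0337P*, so P* = 0.466/0.0337 = 13.8.

N* ≈ 266, H* ≈ 20.5, P* ≈ 13.8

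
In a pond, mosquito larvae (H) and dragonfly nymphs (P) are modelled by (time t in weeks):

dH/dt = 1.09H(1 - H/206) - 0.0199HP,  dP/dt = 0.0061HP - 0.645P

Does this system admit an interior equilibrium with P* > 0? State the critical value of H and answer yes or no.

Threshold H = 106; K > 106, so yes, the predator persists.

The predator equation gives dP/dt > 0 only when H > 0.645/0.0061 = 106.
Without the predator, H → K = 206. Since 206 > 106, the predator can invade and persist.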